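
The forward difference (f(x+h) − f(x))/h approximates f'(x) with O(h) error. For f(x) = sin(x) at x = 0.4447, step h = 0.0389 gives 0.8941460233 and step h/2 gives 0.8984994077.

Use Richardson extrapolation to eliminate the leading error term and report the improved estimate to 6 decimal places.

r = 1, so 2^r = 2.
Top: 2(0.8984994077) − (0.8941460233) = 0.9028527921
Denominator 2 − 1 = 1.
R = 0.9028527921/1 = 0.9028527921

0.902853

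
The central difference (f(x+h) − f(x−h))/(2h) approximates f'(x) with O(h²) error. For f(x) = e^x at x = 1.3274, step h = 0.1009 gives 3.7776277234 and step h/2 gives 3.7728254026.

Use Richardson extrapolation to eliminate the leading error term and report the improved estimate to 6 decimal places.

3.771225

Method order is 2; weight 2^2 = 4.
2^2*A(h/2) = 15.0913016104; minus A(h) gives 11.3136738870.
(4*3.7728254026 − 3.7776277234)/(4 − 1) = 3.7712246290
Gap between inputs: 4.802e-03; correction applied: −0.0016007736.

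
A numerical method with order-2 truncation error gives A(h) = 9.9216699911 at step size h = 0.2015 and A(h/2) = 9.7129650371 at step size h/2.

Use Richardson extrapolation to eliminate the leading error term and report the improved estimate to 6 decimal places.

r = 2, so 2^r = 4.
4·9.7129650371 = 38.8518601484; 38.8518601484 − 9.9216699911 = 28.9301901573
Denominator 4 − 1 = 3.
Extrapolated: 28.9301901573 / 3 = 9.6433967191

9.643397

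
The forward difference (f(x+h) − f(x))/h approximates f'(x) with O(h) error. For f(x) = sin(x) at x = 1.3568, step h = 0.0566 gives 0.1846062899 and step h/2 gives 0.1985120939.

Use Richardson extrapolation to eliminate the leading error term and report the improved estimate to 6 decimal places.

Order 1 gives 2^r = 2 and 2^r − 1 = 1.
Weighted: 0.3970241878 − 0.1846062899 = 0.2124178979
Divide by 2^1 − 1 = 1.
(2×0.1985120939 − 0.1846062899)/(2 − 1) = 0.2124178979

0.212418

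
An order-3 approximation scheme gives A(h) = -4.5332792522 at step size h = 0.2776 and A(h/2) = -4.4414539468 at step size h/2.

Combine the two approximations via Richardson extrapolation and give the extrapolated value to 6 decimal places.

-4.428336

The method has order 3: 2^3 = 8.
Difference of the inputs: -4.4414539468 − (-4.5332792522) = 0.0918253054
Divide by 2^3 − 1 = 7: 0.0918253054/7 = 0.0131179008
R = -4.4414539468 + 0.0131179008 = -4.4283360460
Correction |R − A(h/2)| = 1.312e-02; gap |A(h/2) − A(h)| = 9.183e-02.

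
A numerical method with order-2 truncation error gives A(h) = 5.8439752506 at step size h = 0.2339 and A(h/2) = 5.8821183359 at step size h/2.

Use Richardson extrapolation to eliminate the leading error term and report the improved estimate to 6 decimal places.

The method has order 2: 2^2 = 4.
4 × 5.8821183359 − 5.8439752506 = 17.6844980930
Denominator 4 − 1 = 3.
So the Richardson estimate is 5.8948326977.

5.894833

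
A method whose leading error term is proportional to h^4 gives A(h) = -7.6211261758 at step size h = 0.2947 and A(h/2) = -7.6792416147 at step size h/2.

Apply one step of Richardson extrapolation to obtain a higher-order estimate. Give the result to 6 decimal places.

With r = 4 the leading error scales as h^4, so the weight is 2^4 = 16.
2^4 × A(h/2) = -122.8678658352; minus A(h) gives -115.2467396594.
Extrapolated: (-115.2467396594) / 15 = -7.6831159773

-7.683116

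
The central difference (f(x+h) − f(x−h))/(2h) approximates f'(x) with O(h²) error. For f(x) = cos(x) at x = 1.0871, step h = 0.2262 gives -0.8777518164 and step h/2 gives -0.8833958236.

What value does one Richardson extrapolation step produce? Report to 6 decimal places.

-0.885277

r = 2: numerator weight 4, denominator 3.
4 × (-0.8833958236) − (-0.8777518164) = -2.6558314780
Divide by 2^2 − 1 = 3.
(4 × (-0.8833958236) − (-0.8777518164))/(4 − 1) = -0.8852771593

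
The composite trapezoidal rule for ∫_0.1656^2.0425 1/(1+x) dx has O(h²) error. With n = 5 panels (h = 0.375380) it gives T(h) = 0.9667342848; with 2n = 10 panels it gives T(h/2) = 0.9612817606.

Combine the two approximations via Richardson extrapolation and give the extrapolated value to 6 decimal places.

0.959464

Method order is 2; weight 2^2 = 4.
Difference of the inputs: 0.9612817606 − 0.9667342848 = -0.0054525242
Divide by 2^2 − 1 = 3: (-0.0054525242)/3 = -0.0018175081
R = 0.9612817606 − 0.0018175081 = 0.9594642525
Correction |R − A(h/2)| = 1.818e-03; gap |A(h/2) − A(h)| = 5.453e-03.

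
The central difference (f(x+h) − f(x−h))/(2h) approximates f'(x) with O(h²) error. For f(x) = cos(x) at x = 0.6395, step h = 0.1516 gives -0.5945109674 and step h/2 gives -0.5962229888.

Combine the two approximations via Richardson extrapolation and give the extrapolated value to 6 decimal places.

-0.596794

r = 2: numerator weight 4, denominator 3.
Numerator 4·A(h/2) − A(h) = 4·(-0.5962229888) − (-0.5945109674) = -1.7903809878
(-1.7903809878) ÷ 3 = -0.5967936626
Gap between inputs: 1.712e-03; correction applied: −0.0005706738.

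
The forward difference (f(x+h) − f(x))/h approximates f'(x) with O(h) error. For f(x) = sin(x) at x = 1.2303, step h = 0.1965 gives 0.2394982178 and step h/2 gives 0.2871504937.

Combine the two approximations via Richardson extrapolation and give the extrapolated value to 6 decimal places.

0.334803

r = 1: numerator weight 2, denominator 1.
2·0.2871504937 − 0.2394982178 = 0.3348027696
R = 0.3348027696/1 = 0.3348027696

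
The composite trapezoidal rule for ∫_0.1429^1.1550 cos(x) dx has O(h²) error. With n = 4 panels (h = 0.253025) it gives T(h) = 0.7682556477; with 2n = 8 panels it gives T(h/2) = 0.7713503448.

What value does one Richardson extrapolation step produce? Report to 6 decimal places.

Method order is 2; weight 2^2 = 4.
Top: 4(0.7713503448) − (0.7682556477) = 2.3171457315
(4×0.7713503448 − 0.7682556477)/(4 − 1) = 0.7723819105
Shift from A(h/2): +0.0010315657.

0.772382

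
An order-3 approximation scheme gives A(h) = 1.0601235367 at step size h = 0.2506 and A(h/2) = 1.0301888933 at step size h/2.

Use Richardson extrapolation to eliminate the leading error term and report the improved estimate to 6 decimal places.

With r = 3 the leading error scales as h^3, so the weight is 2^3 = 8.
Numerator 8*A(h/2) − A(h) = 8*1.0301888933 − 1.0601235367 = 7.1813876097
Divide by 2^3 − 1 = 7.
Result: 1.0259125157

1.025913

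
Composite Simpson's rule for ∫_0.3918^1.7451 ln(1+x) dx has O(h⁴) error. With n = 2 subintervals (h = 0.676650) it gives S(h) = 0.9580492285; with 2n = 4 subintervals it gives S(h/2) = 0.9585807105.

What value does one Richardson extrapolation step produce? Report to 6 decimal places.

0.958616

With r = 4 the leading error scales as h^4, so the weight is 2^4 = 16.
2^4 × A(h/2) = 15.3372913680; minus A(h) gives 14.3792421395.
Denominator 16 − 1 = 15.
Result: 0.9586161426
Shift from A(h/2): +0.0000354321.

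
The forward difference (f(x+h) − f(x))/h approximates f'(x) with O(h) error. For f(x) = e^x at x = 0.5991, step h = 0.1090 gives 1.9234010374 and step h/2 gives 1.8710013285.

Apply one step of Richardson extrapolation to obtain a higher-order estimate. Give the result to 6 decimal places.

Leading term ∝ h^1; use weight 2 = 2^1.
2*1.8710013285 = 3.7420026570; subtract 1.9234010374 → 1.8186016196
Denominator 2 − 1 = 1.
So the Richardson estimate is 1.8186016196.
Shift from A(h/2): −0.0523997089.

1.818602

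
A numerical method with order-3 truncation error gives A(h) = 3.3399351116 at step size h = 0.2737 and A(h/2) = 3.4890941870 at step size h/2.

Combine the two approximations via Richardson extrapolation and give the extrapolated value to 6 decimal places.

Method order is 3; weight 2^3 = 8.
8·3.4890941870 = 27.9127534960; subtract 3.3399351116 → 24.5728183844
24.5728183844 ÷ 7 = 3.5104026263

3.510403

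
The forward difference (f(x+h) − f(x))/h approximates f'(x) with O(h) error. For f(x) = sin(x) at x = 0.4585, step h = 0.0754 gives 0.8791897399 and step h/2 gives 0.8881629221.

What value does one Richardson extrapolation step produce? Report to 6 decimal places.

With r = 1 the leading error scales as h^1, so the weight is 2^1 = 2.
2*0.8881629221 − 0.8791897399 = 0.8971361043
Extrapolated: 0.8971361043 / 1 = 0.8971361043
Shift from A(h/2): +0.0089731822.

0.897136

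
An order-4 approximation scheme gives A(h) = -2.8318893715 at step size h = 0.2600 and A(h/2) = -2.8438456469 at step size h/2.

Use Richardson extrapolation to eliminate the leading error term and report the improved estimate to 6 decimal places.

-2.844643

Order 4 gives 2^r = 16 and 2^r − 1 = 15.
16·(-2.8438456469) = -45.5015303504; subtract (-2.8318893715) → -42.6696409789
Divide by 2^4 − 1 = 15.
(16·(-2.8438456469) − (-2.8318893715))/(16 − 1) = -2.8446427319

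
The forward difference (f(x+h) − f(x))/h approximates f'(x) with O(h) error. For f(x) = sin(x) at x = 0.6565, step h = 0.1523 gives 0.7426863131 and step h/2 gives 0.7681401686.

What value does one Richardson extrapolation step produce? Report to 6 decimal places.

0.793594

Method order is 1; weight 2^1 = 2.
2 × 0.7681401686 = 1.5362803372; 1.5362803372 − 0.7426863131 = 0.7935940241
Divide by 2^1 − 1 = 1.
Result: 0.7935940241
Correction |R − A(h/2)| = 2.545e-02; gap |A(h/2) − A(h)| = 2.545e-02.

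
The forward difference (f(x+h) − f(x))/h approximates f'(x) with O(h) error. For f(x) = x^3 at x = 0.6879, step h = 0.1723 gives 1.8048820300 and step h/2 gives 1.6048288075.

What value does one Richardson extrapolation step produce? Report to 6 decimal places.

Error is O(h^1); halving h shrinks it by 2^1 = 2.
2·1.6048288075 = 3.2096576150; subtract 1.8048820300 → 1.4047755850
R = 1.4047755850/1 = 1.4047755850

1.404776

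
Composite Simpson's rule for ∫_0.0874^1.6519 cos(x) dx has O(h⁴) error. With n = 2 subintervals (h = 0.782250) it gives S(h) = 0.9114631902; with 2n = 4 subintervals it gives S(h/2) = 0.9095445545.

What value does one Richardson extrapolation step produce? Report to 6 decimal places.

0.909417

Order 4 gives 2^r = 16 and 2^r − 1 = 15.
16*0.9095445545 = 14.5527128720; subtract 0.9114631902 → 13.6412496818
Divide by 2^4 − 1 = 15.
R = 13.6412496818/15 = 0.9094166455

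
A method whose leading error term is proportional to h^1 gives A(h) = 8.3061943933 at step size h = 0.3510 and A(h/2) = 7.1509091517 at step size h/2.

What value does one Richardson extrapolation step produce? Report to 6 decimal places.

Leading term ∝ h^1; use weight 2 = 2^1.
Difference of the inputs: 7.1509091517 − 8.3061943933 = -1.1552852416
Divide by 2^1 − 1 = 1: (-1.1552852416)/1 = -1.1552852416
R = 7.1509091517 − 1.1552852416 = 5.9956239101
Shift from A(h/2): −1.1552852416.

5.995624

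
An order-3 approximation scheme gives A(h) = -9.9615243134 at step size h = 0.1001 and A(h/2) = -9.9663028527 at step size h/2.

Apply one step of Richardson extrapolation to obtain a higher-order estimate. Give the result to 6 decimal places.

-9.966986

With r = 3 the leading error scales as h^3, so the weight is 2^3 = 8.
8·(-9.9663028527) = -79.7304228216; (-79.7304228216) − (-9.9615243134) = -69.7688985082
R = (-69.7688985082)/7 = -9.9669855012
Shift from A(h/2): −0.0006826485.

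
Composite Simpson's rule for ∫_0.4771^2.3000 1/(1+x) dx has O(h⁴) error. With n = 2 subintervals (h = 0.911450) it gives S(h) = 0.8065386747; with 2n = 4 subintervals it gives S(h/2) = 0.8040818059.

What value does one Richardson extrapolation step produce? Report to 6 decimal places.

Order 4 gives 2^r = 16 and 2^r − 1 = 15.
16*0.8040818059 = 12.8653088944; subtract 0.8065386747 → 12.0587702197
R = 12.0587702197/15 = 0.8039180146

0.803918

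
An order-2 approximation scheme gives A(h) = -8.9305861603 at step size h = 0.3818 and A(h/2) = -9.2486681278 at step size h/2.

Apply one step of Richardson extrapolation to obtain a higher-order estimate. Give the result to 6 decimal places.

Leading term ∝ h^2; use weight 4 = 2^2.
2^2·A(h/2) = -36.9946725112; minus A(h) gives -28.0640863509.
(4·(-9.2486681278) − (-8.9305861603))/(4 − 1) = -9.3546954503
Shift from A(h/2): −0.1060273225.

-9.354695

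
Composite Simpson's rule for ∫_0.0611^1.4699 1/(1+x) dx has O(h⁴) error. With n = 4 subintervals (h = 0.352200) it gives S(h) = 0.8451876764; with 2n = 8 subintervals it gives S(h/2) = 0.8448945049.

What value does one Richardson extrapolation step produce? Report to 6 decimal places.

0.844875

Order 4 gives 2^r = 16 and 2^r − 1 = 15.
16 × 0.8448945049 = 13.5183120784; subtract 0.8451876764 → 12.6731244020
Divide by 2^4 − 1 = 15.
12.6731244020 ÷ 15 = 0.8448749601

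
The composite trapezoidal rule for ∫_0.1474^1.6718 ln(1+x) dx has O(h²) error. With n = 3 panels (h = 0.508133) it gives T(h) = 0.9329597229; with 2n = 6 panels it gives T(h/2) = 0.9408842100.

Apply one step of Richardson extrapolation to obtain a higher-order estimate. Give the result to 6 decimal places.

0.943526

Order 2 gives 2^r = 4 and 2^r − 1 = 3.
Weighted: 3.7635368400 − 0.9329597229 = 2.8305771171
Extrapolated: 2.8305771171 / 3 = 0.9435257057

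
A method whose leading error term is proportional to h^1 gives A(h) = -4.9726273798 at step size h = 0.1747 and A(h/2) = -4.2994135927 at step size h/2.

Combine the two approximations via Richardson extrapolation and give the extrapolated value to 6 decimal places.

-3.626200

r = 1: numerator weight 2, denominator 1.
Difference of the inputs: -4.2994135927 − (-4.9726273798) = 0.6732137871
Divide by 2^1 − 1 = 1: 0.6732137871/1 = 0.6732137871
R = A(h/2) + (A(h/2) − A(h))/1 = -4.2994135927 + 0.6732137871 = -3.6261998056
Correction |R − A(h/2)| = 6.732e-01; gap |A(h/2) − A(h)| = 6.732e-01.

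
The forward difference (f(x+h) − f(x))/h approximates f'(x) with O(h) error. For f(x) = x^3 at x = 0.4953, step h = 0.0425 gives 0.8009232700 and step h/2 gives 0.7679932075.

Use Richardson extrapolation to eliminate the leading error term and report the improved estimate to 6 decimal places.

Order 1 gives 2^r = 2 and 2^r − 1 = 1.
2*0.7679932075 = 1.5359864150; subtract 0.8009232700 → 0.7350631450
Extrapolated: 0.7350631450 / 1 = 0.7350631450

0.735063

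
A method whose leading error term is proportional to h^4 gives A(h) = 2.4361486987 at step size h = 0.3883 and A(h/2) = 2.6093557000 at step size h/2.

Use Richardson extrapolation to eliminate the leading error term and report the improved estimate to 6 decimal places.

2.620903

With r = 4 the leading error scales as h^4, so the weight is 2^4 = 16.
16·2.6093557000 − 2.4361486987 = 39.3135425013
Denominator 16 − 1 = 15.
Result: 2.6209028334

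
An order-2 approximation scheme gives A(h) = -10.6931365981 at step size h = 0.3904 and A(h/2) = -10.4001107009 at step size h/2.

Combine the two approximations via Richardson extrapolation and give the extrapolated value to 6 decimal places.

Method order is 2; weight 2^2 = 4.
2^2*A(h/2) = -41.6004428036; minus A(h) gives -30.9073062055.
(4*(-10.4001107009) − (-10.6931365981))/(4 − 1) = -10.3024354018
Shift from A(h/2): +0.0976752991.

-10.302435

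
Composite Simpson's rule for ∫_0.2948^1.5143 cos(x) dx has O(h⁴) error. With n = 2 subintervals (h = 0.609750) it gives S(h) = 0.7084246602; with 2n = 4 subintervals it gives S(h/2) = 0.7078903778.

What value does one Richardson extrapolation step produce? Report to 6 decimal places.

Order 4 gives 2^r = 16 and 2^r − 1 = 15.
16*0.7078903778 = 11.3262460448; subtract 0.7084246602 → 10.6178213846
R = 10.6178213846/15 = 0.7078547590

0.707855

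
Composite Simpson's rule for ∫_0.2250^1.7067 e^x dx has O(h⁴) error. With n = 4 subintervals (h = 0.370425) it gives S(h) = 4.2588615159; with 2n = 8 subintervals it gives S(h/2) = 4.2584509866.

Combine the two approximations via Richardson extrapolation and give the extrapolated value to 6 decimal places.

Leading term ∝ h^4; use weight 16 = 2^4.
16 × 4.2584509866 = 68.1352157856; 68.1352157856 − 4.2588615159 = 63.8763542697
(16 × 4.2584509866 − 4.2588615159)/(16 − 1) = 4.2584236180
Shift from A(h/2): −0.0000273686.

4.258424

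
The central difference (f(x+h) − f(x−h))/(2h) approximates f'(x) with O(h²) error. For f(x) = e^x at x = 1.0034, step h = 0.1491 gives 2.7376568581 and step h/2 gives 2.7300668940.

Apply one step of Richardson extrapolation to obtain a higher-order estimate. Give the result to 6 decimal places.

Leading term ∝ h^2; use weight 4 = 2^2.
Top: 4(2.7300668940) − (2.7376568581) = 8.1826107179
Denominator 4 − 1 = 3.
Extrapolated: 8.1826107179 / 3 = 2.7275369060
Gap between inputs: 7.590e-03; correction applied: −0.0025299880.

2.727537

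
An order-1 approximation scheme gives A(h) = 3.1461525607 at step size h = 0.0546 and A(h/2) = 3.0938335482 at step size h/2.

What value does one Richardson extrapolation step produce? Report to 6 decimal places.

3.041515

r = 1: numerator weight 2, denominator 1.
2 × 3.0938335482 = 6.1876670964; subtract 3.1461525607 → 3.0415145357
3.0415145357 ÷ 1 = 3.0415145357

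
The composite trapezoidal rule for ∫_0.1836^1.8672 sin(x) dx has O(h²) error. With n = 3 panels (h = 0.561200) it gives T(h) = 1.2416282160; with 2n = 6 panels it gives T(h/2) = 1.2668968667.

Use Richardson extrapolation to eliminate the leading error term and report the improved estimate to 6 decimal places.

1.275320

Method order is 2; weight 2^2 = 4.
2^2×A(h/2) = 5.0675874668; minus A(h) gives 3.8259592508.
R = 3.8259592508/3 = 1.2753197503
Shift from A(h/2): +0.0084228836.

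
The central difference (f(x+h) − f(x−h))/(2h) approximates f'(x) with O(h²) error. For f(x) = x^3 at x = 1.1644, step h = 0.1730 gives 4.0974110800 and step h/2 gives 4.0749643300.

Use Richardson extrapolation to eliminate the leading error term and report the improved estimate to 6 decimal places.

4.067482

Error is O(h^2); halving h shrinks it by 2^2 = 4.
Difference of the inputs: 4.0749643300 − 4.0974110800 = -0.0224467500
Divide by 2^2 − 1 = 3: (-0.0224467500)/3 = -0.0074822500
R = A(h/2) + (A(h/2) − A(h))/3 = 4.0749643300 − 0.0074822500 = 4.0674820800
Gap between inputs: 2.245e-02; correction applied: −0.0074822500.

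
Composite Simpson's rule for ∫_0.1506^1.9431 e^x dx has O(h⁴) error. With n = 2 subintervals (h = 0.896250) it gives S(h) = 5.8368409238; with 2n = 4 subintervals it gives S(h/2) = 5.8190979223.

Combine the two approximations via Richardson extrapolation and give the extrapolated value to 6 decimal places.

Leading term ∝ h^4; use weight 16 = 2^4.
16*5.8190979223 − 5.8368409238 = 87.2687258330
Divide by 2^4 − 1 = 15.
(16*5.8190979223 − 5.8368409238)/(16 − 1) = 5.8179150555
Shift from A(h/2): −0.0011828668.

5.817915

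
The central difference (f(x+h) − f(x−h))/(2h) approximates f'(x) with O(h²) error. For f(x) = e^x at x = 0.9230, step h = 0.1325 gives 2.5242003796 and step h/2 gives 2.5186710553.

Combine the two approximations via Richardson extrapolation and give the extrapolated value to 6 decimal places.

2.516828

The method has order 2: 2^2 = 4.
2^2·A(h/2) = 10.0746842212; minus A(h) gives 7.5504838416.
R = 7.5504838416/3 = 2.5168279472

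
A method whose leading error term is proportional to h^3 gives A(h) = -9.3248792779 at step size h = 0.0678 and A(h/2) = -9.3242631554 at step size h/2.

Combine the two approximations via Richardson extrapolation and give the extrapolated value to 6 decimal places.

Error is O(h^3); halving h shrinks it by 2^3 = 8.
2^3 × A(h/2) = -74.5941052432; minus A(h) gives -65.2692259653.
R = (-65.2692259653)/7 = -9.3241751379

-9.324175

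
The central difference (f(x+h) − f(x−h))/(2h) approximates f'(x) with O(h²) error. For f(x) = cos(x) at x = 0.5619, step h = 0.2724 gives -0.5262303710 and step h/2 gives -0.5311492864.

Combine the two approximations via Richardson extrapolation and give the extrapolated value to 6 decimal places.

-0.532789

The method has order 2: 2^2 = 4.
4×(-0.5311492864) = -2.1245971456; subtract (-0.5262303710) → -1.5983667746
(4×(-0.5311492864) − (-0.5262303710))/(4 − 1) = -0.5327889249
Shift from A(h/2): −0.0016396385.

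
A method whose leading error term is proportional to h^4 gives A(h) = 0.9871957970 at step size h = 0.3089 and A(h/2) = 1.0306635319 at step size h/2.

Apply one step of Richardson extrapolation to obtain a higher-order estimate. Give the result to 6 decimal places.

Method order is 4; weight 2^4 = 16.
16·1.0306635319 = 16.4906165104; subtract 0.9871957970 → 15.5034207134
Divide by 2^4 − 1 = 15.
Extrapolated: 15.5034207134 / 15 = 1.0335613809

1.033561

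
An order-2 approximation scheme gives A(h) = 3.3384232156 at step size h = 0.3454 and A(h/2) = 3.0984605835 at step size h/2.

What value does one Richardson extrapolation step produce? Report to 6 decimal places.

3.018473

r = 2, so 2^r = 4.
4*3.0984605835 = 12.3938423340; 12.3938423340 − 3.3384232156 = 9.0554191184
Divide by 2^2 − 1 = 3.
Result: 3.0184730395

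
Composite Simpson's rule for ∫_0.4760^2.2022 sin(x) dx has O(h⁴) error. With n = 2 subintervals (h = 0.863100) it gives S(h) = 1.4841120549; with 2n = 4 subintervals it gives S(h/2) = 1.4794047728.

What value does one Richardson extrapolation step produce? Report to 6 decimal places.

With r = 4 the leading error scales as h^4, so the weight is 2^4 = 16.
Numerator 16×A(h/2) − A(h) = 16×1.4794047728 − 1.4841120549 = 22.1863643099
(16×1.4794047728 − 1.4841120549)/(16 − 1) = 1.4790909540

1.479091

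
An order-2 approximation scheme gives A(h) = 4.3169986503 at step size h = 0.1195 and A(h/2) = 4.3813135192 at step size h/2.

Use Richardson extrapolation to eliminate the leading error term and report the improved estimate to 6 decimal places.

4.402752

Leading term ∝ h^2; use weight 4 = 2^2.
4 × 4.3813135192 = 17.5252540768; subtract 4.3169986503 → 13.2082554265
Divide by 2^2 − 1 = 3.
R = 13.2082554265/3 = 4.4027518088
Correction |R − A(h/2)| = 2.144e-02; gap |A(h/2) − A(h)| = 6.431e-02.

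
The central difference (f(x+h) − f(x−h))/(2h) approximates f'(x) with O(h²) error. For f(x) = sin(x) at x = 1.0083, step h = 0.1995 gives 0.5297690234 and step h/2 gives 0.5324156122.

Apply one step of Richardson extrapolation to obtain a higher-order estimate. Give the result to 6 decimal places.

0.533298

The method has order 2: 2^2 = 4.
4·0.5324156122 = 2.1296624488; subtract 0.5297690234 → 1.5998934254
Divide by 2^2 − 1 = 3.
Extrapolated: 1.5998934254 / 3 = 0.5332978085
Gap between inputs: 2.647e-03; correction applied: +0.0008821963.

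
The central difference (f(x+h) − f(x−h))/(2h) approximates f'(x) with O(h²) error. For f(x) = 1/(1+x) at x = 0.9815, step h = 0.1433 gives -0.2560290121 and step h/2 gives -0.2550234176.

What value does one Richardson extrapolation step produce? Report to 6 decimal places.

-0.254688

Order 2 gives 2^r = 4 and 2^r − 1 = 3.
4*(-0.2550234176) − (-0.2560290121) = -0.7640646583
Divide by 2^2 − 1 = 3.
R = (-0.7640646583)/3 = -0.2546882194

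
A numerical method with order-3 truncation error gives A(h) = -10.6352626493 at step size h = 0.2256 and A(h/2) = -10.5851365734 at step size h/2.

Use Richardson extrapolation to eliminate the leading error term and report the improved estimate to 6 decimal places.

With r = 3 the leading error scales as h^3, so the weight is 2^3 = 8.
8·(-10.5851365734) = -84.6810925872; subtract (-10.6352626493) → -74.0458299379
Divide by 2^3 − 1 = 7.
Extrapolated: (-74.0458299379) / 7 = -10.5779757054

-10.577976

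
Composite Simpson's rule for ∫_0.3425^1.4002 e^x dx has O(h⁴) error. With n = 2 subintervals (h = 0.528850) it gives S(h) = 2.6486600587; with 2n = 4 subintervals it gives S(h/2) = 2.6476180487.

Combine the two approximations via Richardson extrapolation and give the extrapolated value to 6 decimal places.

2.647549

Error is O(h^4); halving h shrinks it by 2^4 = 16.
Top: 16(2.6476180487) − (2.6486600587) = 39.7132287205
Divide by 2^4 − 1 = 15.
39.7132287205 ÷ 15 = 2.6475485814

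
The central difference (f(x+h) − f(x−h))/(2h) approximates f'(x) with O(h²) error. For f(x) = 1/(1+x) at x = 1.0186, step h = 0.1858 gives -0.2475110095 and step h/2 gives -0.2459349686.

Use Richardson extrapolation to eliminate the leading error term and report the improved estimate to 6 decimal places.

The method has order 2: 2^2 = 4.
Weighted: (-0.9837398744) − (-0.2475110095) = -0.7362288649
Divide by 2^2 − 1 = 3.
Extrapolated: (-0.7362288649) / 3 = -0.2454096216
Shift from A(h/2): +0.0005253470.

-0.245410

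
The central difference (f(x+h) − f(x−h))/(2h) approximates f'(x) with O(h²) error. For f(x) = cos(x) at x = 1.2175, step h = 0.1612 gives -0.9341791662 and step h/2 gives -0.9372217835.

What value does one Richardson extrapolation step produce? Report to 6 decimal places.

Method order is 2; weight 2^2 = 4.
Numerator 4*A(h/2) − A(h) = 4*(-0.9372217835) − (-0.9341791662) = -2.8147079678
(4*(-0.9372217835) − (-0.9341791662))/(4 − 1) = -0.9382359893
Gap between inputs: 3.043e-03; correction applied: −0.0010142058.

-0.938236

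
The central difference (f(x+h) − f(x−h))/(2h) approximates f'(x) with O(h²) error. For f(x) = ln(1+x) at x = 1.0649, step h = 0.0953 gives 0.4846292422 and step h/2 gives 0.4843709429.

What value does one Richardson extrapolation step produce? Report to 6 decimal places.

0.484285

Method order is 2; weight 2^2 = 4.
Numerator 4 × A(h/2) − A(h) = 4 × 0.4843709429 − 0.4846292422 = 1.4528545294
Divide by 2^2 − 1 = 3.
Result: 0.4842848431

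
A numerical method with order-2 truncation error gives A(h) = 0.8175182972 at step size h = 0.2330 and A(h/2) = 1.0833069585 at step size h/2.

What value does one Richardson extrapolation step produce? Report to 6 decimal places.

r = 2: numerator weight 4, denominator 3.
4 × 1.0833069585 = 4.3332278340; 4.3332278340 − 0.8175182972 = 3.5157095368
Extrapolated: 3.5157095368 / 3 = 1.1719031789
Correction |R − A(h/2)| = 8.860e-02; gap |A(h/2) − A(h)| = 2.658e-01.

1.171903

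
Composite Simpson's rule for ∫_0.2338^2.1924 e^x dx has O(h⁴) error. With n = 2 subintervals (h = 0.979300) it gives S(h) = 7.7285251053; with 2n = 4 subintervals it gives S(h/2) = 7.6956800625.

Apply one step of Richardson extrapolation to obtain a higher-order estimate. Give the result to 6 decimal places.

7.693490

With r = 4 the leading error scales as h^4, so the weight is 2^4 = 16.
A(h/2) − A(h) = 7.6956800625 − 7.7285251053 = -0.0328450428
Correction (A(h/2) − A(h))/(16 − 1) = (-0.0328450428)/15 = -0.0021896695
R = A(h/2) + (A(h/2) − A(h))/15 = 7.6956800625 − 0.0021896695 = 7.6934903930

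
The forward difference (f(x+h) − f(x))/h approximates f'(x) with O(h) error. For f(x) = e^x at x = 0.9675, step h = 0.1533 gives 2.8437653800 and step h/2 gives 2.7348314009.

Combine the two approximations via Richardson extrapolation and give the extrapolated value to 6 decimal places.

2.625897

r = 1: numerator weight 2, denominator 1.
Weighted: 5.4696628018 − 2.8437653800 = 2.6258974218
Denominator 2 − 1 = 1.
Extrapolated: 2.6258974218 / 1 = 2.6258974218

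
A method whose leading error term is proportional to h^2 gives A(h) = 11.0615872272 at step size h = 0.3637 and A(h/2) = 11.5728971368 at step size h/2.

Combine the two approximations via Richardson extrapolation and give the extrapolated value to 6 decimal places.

With r = 2 the leading error scales as h^2, so the weight is 2^2 = 4.
Numerator 4*A(h/2) − A(h) = 4*11.5728971368 − 11.0615872272 = 35.2300013200
Divide by 2^2 − 1 = 3.
R = 35.2300013200/3 = 11.7433337733

11.743334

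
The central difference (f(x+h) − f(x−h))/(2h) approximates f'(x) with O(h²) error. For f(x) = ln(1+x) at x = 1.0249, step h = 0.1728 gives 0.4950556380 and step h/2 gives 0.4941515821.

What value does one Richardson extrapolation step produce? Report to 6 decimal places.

0.493850

r = 2: numerator weight 4, denominator 3.
4×0.4941515821 = 1.9766063284; 1.9766063284 − 0.4950556380 = 1.4815506904
Divide by 2^2 − 1 = 3.
1.4815506904 ÷ 3 = 0.4938502301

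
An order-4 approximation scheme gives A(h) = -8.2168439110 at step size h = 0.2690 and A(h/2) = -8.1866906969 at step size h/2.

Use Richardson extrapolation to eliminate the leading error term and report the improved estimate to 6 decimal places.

Error is O(h^4); halving h shrinks it by 2^4 = 16.
A(h/2) − A(h) = -8.1866906969 − (-8.2168439110) = 0.0301532141
Correction (A(h/2) − A(h))/(16 − 1) = 0.0301532141/15 = 0.0020102143
R = -8.1866906969 + 0.0020102143 = -8.1846804826
Correction |R − A(h/2)| = 2.010e-03; gap |A(h/2) − A(h)| = 3.015e-02.

-8.184680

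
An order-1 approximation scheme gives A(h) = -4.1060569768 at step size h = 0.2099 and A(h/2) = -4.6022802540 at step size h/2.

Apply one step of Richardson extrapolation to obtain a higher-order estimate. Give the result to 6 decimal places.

Method order is 1; weight 2^1 = 2.
Weighted: (-9.2045605080) − (-4.1060569768) = -5.0985035312
Extrapolated: (-5.0985035312) / 1 = -5.0985035312
Correction |R − A(h/2)| = 4.962e-01; gap |A(h/2) − A(h)| = 4.962e-01.

-5.098504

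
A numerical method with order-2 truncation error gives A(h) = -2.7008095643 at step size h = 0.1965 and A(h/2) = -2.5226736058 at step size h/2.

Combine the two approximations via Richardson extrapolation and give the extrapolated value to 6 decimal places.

-2.463295

r = 2: numerator weight 4, denominator 3.
Numerator 4*A(h/2) − A(h) = 4*(-2.5226736058) − (-2.7008095643) = -7.3898848589
R = (-7.3898848589)/3 = -2.4632949530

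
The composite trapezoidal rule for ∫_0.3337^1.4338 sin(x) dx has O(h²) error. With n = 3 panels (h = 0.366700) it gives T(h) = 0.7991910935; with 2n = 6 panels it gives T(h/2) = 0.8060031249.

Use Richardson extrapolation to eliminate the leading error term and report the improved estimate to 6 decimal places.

Method order is 2; weight 2^2 = 4.
4·0.8060031249 = 3.2240124996; 3.2240124996 − 0.7991910935 = 2.4248214061
Denominator 4 − 1 = 3.
Extrapolated: 2.4248214061 / 3 = 0.8082738020
Shift from A(h/2): +0.0022706771.

0.808274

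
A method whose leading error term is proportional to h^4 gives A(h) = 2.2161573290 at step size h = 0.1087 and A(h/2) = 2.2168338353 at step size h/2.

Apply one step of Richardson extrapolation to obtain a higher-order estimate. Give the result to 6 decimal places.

2.216879

With r = 4 the leading error scales as h^4, so the weight is 2^4 = 16.
2^4×A(h/2) = 35.4693413648; minus A(h) gives 33.2531840358.
(16×2.2168338353 − 2.2161573290)/(16 − 1) = 2.2168789357
Shift from A(h/2): +0.0000451004.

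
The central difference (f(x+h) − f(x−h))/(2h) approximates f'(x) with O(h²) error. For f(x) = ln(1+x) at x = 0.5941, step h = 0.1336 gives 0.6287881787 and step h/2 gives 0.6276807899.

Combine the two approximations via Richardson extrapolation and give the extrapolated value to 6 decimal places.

Leading term ∝ h^2; use weight 4 = 2^2.
Difference of the inputs: 0.6276807899 − 0.6287881787 = -0.0011073888
Correction (A(h/2) − A(h))/(4 − 1) = (-0.0011073888)/3 = -0.0003691296
R = A(h/2) + (A(h/2) − A(h))/3 = 0.6276807899 − 0.0003691296 = 0.6273116603

0.627312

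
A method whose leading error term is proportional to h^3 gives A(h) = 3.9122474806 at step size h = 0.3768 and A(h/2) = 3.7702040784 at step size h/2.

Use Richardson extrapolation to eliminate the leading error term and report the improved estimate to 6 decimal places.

Error is O(h^3); halving h shrinks it by 2^3 = 8.
8*3.7702040784 = 30.1616326272; subtract 3.9122474806 → 26.2493851466
R = 26.2493851466/7 = 3.7499121638
Gap between inputs: 1.420e-01; correction applied: −0.0202919146.

3.749912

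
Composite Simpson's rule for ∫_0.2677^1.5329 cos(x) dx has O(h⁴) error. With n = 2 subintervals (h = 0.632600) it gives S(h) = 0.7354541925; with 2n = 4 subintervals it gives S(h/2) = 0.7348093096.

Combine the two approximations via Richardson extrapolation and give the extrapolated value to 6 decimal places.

Error is O(h^4); halving h shrinks it by 2^4 = 16.
16·0.7348093096 = 11.7569489536; subtract 0.7354541925 → 11.0214947611
Extrapolated: 11.0214947611 / 15 = 0.7347663174

0.734766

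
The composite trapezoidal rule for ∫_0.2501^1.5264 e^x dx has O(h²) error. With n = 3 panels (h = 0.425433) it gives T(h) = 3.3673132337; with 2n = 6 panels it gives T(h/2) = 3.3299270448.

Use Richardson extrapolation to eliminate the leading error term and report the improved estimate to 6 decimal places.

3.317465

Error is O(h^2); halving h shrinks it by 2^2 = 4.
4×3.3299270448 − 3.3673132337 = 9.9523949455
Denominator 4 − 1 = 3.
Result: 3.3174649818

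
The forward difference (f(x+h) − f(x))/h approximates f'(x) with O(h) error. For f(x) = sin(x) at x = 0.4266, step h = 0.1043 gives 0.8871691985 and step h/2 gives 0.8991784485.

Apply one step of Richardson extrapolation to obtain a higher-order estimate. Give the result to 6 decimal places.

Method order is 1; weight 2^1 = 2.
2×0.8991784485 = 1.7983568970; 1.7983568970 − 0.8871691985 = 0.9111876985
0.9111876985 ÷ 1 = 0.9111876985
Correction |R − A(h/2)| = 1.201e-02; gap |A(h/2) − A(h)| = 1.201e-02.

0.911188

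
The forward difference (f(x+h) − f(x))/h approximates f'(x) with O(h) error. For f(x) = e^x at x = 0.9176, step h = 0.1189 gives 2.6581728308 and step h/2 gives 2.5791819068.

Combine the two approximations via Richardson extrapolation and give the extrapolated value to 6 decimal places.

2.500191

Leading term ∝ h^1; use weight 2 = 2^1.
Top: 2(2.5791819068) − (2.6581728308) = 2.5001909828
Divide by 2^1 − 1 = 1.
R = 2.5001909828/1 = 2.5001909828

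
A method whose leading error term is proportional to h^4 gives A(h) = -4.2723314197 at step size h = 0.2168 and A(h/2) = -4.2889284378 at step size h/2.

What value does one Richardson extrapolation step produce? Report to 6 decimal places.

-4.290035

Method order is 4; weight 2^4 = 16.
16*(-4.2889284378) − (-4.2723314197) = -64.3505235851
Denominator 16 − 1 = 15.
(-64.3505235851) ÷ 15 = -4.2900349057
Shift from A(h/2): −0.0011064679.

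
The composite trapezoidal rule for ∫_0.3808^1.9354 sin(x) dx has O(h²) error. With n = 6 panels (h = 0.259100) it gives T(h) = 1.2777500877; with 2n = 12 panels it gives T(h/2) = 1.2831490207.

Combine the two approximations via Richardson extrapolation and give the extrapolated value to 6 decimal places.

Leading term ∝ h^2; use weight 4 = 2^2.
Weighted: 5.1325960828 − 1.2777500877 = 3.8548459951
Extrapolated: 3.8548459951 / 3 = 1.2849486650
Correction |R − A(h/2)| = 1.800e-03; gap |A(h/2) − A(h)| = 5.399e-03.

1.284949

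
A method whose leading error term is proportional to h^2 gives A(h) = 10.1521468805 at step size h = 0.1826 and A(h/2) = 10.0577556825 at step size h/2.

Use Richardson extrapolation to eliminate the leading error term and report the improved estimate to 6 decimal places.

10.026292

Error is O(h^2); halving h shrinks it by 2^2 = 4.
4 × 10.0577556825 = 40.2310227300; subtract 10.1521468805 → 30.0788758495
Denominator 4 − 1 = 3.
R = 30.0788758495/3 = 10.0262919498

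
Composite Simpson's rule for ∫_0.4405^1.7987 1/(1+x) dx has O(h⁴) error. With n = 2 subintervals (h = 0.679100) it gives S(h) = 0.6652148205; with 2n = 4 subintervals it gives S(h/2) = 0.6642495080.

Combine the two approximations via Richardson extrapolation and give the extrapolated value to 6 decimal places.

r = 4, so 2^r = 16.
16×0.6642495080 = 10.6279921280; subtract 0.6652148205 → 9.9627773075
Divide by 2^4 − 1 = 15.
R = 9.9627773075/15 = 0.6641851538

0.664185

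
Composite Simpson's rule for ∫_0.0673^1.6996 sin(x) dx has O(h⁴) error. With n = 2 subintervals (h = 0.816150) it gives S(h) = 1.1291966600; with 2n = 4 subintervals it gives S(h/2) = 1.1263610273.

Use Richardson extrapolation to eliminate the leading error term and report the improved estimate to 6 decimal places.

Order 4 gives 2^r = 16 and 2^r − 1 = 15.
2^4 × A(h/2) = 18.0217764368; minus A(h) gives 16.8925797768.
Denominator 16 − 1 = 15.
R = 16.8925797768/15 = 1.1261719851
Shift from A(h/2): −0.0001890422.

1.126172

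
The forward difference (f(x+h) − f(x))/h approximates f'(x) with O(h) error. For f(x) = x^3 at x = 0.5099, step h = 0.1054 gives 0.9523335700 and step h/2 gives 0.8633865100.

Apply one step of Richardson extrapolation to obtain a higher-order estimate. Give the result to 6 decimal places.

The method has order 1: 2^1 = 2.
2·0.8633865100 − 0.9523335700 = 0.7744394500
R = 0.7744394500/1 = 0.7744394500

0.774439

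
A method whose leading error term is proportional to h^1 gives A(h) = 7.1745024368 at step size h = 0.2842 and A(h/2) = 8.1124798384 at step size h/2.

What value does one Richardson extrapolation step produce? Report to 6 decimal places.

9.050457

r = 1: numerator weight 2, denominator 1.
2^1 × A(h/2) = 16.2249596768; minus A(h) gives 9.0504572400.
Denominator 2 − 1 = 1.
9.0504572400 ÷ 1 = 9.0504572400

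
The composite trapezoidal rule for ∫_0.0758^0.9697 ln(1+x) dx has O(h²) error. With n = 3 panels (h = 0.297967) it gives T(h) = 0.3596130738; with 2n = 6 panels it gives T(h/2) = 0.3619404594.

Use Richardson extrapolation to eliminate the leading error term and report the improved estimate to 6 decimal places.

The method has order 2: 2^2 = 4.
4*0.3619404594 = 1.4477618376; 1.4477618376 − 0.3596130738 = 1.0881487638
Denominator 4 − 1 = 3.
(4*0.3619404594 − 0.3596130738)/(4 − 1) = 0.3627162546

0.362716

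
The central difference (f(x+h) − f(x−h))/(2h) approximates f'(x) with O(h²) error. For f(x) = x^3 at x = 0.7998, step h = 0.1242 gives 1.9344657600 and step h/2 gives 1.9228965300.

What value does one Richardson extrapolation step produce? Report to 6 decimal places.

r = 2, so 2^r = 4.
4×1.9228965300 = 7.6915861200; subtract 1.9344657600 → 5.7571203600
5.7571203600 ÷ 3 = 1.9190401200
Correction |R − A(h/2)| = 3.856e-03; gap |A(h/2) − A(h)| = 1.157e-02.

1.919040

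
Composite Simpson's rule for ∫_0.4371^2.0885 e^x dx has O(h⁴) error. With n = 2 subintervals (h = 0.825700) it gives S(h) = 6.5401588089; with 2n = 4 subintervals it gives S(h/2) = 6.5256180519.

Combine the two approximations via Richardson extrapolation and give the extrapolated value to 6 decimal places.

6.524649

Order 4 gives 2^r = 16 and 2^r − 1 = 15.
2^4*A(h/2) = 104.4098888304; minus A(h) gives 97.8697300215.
Extrapolated: 97.8697300215 / 15 = 6.5246486681
Shift from A(h/2): −0.0009693838.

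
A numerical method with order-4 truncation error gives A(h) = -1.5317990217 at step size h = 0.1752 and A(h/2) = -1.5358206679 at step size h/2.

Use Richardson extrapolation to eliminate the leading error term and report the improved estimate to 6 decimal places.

Order 4 gives 2^r = 16 and 2^r − 1 = 15.
16×(-1.5358206679) − (-1.5317990217) = -23.0413316647
Divide by 2^4 − 1 = 15.
So the Richardson estimate is -1.5360887776.
Correction |R − A(h/2)| = 2.681e-04; gap |A(h/2) − A(h)| = 4.022e-03.

-1.536089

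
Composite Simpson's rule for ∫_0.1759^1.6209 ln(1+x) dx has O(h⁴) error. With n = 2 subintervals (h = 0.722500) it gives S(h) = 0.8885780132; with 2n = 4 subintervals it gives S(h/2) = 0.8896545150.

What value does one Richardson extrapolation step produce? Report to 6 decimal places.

r = 4: numerator weight 16, denominator 15.
16·0.8896545150 = 14.2344722400; 14.2344722400 − 0.8885780132 = 13.3458942268
Denominator 16 − 1 = 15.
R = 13.3458942268/15 = 0.8897262818
Correction |R − A(h/2)| = 7.177e-05; gap |A(h/2) − A(h)| = 1.077e-03.

0.889726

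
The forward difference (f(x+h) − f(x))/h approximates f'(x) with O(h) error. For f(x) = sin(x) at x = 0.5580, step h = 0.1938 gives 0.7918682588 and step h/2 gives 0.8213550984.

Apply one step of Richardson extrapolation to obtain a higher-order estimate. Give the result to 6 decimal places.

0.850842

With r = 1 the leading error scales as h^1, so the weight is 2^1 = 2.
A(h/2) − A(h) = 0.8213550984 − 0.7918682588 = 0.0294868396
Correction (A(h/2) − A(h))/(2 − 1) = 0.0294868396/1 = 0.0294868396
R = A(h/2) + (A(h/2) − A(h))/1 = 0.8213550984 + 0.0294868396 = 0.8508419380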